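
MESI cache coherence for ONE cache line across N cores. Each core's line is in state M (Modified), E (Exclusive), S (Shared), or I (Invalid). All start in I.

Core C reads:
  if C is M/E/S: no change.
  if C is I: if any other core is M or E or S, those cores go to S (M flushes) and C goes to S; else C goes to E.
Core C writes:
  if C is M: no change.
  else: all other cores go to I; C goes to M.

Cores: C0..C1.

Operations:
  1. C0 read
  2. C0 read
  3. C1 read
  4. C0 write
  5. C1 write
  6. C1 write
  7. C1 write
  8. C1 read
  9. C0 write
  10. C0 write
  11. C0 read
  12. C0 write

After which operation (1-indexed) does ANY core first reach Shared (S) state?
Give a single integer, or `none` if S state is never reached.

Op 1: C0 read [C0 read from I: no other sharers -> C0=E (exclusive)] -> [E,I]
Op 2: C0 read [C0 read: already in E, no change] -> [E,I]
Op 3: C1 read [C1 read from I: others=['C0=E'] -> C1=S, others downsized to S] -> [S,S]
  -> First S state at op 3; remaining ops need not be traced.

Answer: 3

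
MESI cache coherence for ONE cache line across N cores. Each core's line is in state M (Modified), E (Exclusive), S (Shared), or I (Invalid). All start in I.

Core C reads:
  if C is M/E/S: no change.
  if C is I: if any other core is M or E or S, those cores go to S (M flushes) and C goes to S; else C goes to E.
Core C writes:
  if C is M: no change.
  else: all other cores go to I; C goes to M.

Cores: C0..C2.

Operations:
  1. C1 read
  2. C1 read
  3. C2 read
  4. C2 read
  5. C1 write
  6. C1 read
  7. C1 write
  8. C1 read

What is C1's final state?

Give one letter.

Answer: M

Derivation:
Op 1: C1 read [C1 read from I: no other sharers -> C1=E (exclusive)] -> [I,E,I]
Op 2: C1 read [C1 read: already in E, no change] -> [I,E,I]
Op 3: C2 read [C2 read from I: others=['C1=E'] -> C2=S, others downsized to S] -> [I,S,S]
Op 4: C2 read [C2 read: already in S, no change] -> [I,S,S]
Op 5: C1 write [C1 write: invalidate ['C2=S'] -> C1=M] -> [I,M,I]
Op 6: C1 read [C1 read: already in M, no change] -> [I,M,I]
Op 7: C1 write [C1 write: already M (modified), no change] -> [I,M,I]
Op 8: C1 read [C1 read: already in M, no change] -> [I,M,I]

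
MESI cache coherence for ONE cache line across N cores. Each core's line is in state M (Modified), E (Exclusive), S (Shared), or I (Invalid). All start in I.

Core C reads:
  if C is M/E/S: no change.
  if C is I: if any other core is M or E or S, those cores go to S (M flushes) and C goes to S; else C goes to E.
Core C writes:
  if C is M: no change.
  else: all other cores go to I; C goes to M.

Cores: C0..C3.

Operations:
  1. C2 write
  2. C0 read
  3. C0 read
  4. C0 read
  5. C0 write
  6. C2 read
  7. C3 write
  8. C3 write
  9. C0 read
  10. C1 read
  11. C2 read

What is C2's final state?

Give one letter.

Answer: S

Derivation:
Op 1: C2 write [C2 write: invalidate none -> C2=M] -> [I,I,M,I]
Op 2: C0 read [C0 read from I: others=['C2=M'] -> C0=S, others downsized to S] -> [S,I,S,I]
Op 3: C0 read [C0 read: already in S, no change] -> [S,I,S,I]
Op 4: C0 read [C0 read: already in S, no change] -> [S,I,S,I]
Op 5: C0 write [C0 write: invalidate ['C2=S'] -> C0=M] -> [M,I,I,I]
Op 6: C2 read [C2 read from I: others=['C0=M'] -> C2=S, others downsized to S] -> [S,I,S,I]
Op 7: C3 write [C3 write: invalidate ['C0=S', 'C2=S'] -> C3=M] -> [I,I,I,M]
Op 8: C3 write [C3 write: already M (modified), no change] -> [I,I,I,M]
Op 9: C0 read [C0 read from I: others=['C3=M'] -> C0=S, others downsized to S] -> [S,I,I,S]
Op 10: C1 read [C1 read from I: others=['C0=S', 'C3=S'] -> C1=S, others downsized to S] -> [S,S,I,S]
Op 11: C2 read [C2 read from I: others=['C0=S', 'C1=S', 'C3=S'] -> C2=S, others downsized to S] -> [S,S,S,S]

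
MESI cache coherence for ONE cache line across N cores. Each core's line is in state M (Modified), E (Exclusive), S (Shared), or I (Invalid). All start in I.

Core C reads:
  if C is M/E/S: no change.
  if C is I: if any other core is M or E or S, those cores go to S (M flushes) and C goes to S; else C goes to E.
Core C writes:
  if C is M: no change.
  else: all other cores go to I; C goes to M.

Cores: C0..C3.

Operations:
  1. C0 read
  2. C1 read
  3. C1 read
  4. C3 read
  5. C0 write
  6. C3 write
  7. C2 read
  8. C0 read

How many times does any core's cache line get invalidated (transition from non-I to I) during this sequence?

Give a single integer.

Answer: 3

Derivation:
Op 1: C0 read [C0 read from I: no other sharers -> C0=E (exclusive)] -> [E,I,I,I] (invalidations this op: 0; running total: 0)
Op 2: C1 read [C1 read from I: others=['C0=E'] -> C1=S, others downsized to S] -> [S,S,I,I] (invalidations this op: 0; running total: 0)
Op 3: C1 read [C1 read: already in S, no change] -> [S,S,I,I] (invalidations this op: 0; running total: 0)
Op 4: C3 read [C3 read from I: others=['C0=S', 'C1=S'] -> C3=S, others downsized to S] -> [S,S,I,S] (invalidations this op: 0; running total: 0)
Op 5: C0 write [C0 write: invalidate ['C1=S', 'C3=S'] -> C0=M] -> [M,I,I,I] (invalidations this op: 2; running total: 2)
Op 6: C3 write [C3 write: invalidate ['C0=M'] -> C3=M] -> [I,I,I,M] (invalidations this op: 1; running total: 3)
Op 7: C2 read [C2 read from I: others=['C3=M'] -> C2=S, others downsized to S] -> [I,I,S,S] (invalidations this op: 0; running total: 3)
Op 8: C0 read [C0 read from I: others=['C2=S', 'C3=S'] -> C0=S, others downsized to S] -> [S,I,S,S] (invalidations this op: 0; running total: 3)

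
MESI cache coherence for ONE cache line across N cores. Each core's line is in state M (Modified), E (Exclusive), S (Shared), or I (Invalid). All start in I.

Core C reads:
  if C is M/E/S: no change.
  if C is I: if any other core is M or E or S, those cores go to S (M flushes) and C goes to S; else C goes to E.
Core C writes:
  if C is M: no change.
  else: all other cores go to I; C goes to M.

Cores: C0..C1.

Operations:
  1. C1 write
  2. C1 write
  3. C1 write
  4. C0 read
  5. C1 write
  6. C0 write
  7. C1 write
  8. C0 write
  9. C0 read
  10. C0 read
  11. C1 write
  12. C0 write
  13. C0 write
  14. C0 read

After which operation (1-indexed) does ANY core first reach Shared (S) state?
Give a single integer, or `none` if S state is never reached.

Op 1: C1 write [C1 write: invalidate none -> C1=M] -> [I,M]
Op 2: C1 write [C1 write: already M (modified), no change] -> [I,M]
Op 3: C1 write [C1 write: already M (modified), no change] -> [I,M]
Op 4: C0 read [C0 read from I: others=['C1=M'] -> C0=S, others downsized to S] -> [S,S]
  -> First S state at op 4; remaining ops need not be traced.

Answer: 4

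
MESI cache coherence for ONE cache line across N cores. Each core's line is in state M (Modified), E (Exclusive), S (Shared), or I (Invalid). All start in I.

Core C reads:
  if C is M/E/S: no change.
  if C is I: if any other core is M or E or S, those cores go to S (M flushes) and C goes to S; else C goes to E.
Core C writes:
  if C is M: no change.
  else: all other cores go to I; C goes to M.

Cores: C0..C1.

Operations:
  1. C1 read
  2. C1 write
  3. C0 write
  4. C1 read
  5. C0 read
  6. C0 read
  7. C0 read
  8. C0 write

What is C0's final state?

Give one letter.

Op 1: C1 read [C1 read from I: no other sharers -> C1=E (exclusive)] -> [I,E]
Op 2: C1 write [C1 write: invalidate none -> C1=M] -> [I,M]
Op 3: C0 write [C0 write: invalidate ['C1=M'] -> C0=M] -> [M,I]
Op 4: C1 read [C1 read from I: others=['C0=M'] -> C1=S, others downsized to S] -> [S,S]
Op 5: C0 read [C0 read: already in S, no change] -> [S,S]
Op 6: C0 read [C0 read: already in S, no change] -> [S,S]
Op 7: C0 read [C0 read: already in S, no change] -> [S,S]
Op 8: C0 write [C0 write: invalidate ['C1=S'] -> C0=M] -> [M,I]

Answer: M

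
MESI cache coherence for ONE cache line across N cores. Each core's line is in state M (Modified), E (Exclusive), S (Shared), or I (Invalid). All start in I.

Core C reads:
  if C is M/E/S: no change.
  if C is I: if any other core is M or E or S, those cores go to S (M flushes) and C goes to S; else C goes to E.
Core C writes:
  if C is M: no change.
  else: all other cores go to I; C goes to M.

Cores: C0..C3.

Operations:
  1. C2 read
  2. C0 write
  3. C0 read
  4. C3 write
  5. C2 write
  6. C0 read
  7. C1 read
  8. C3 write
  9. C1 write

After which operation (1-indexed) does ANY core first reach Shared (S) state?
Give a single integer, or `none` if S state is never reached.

Op 1: C2 read [C2 read from I: no other sharers -> C2=E (exclusive)] -> [I,I,E,I]
Op 2: C0 write [C0 write: invalidate ['C2=E'] -> C0=M] -> [M,I,I,I]
Op 3: C0 read [C0 read: already in M, no change] -> [M,I,I,I]
Op 4: C3 write [C3 write: invalidate ['C0=M'] -> C3=M] -> [I,I,I,M]
Op 5: C2 write [C2 write: invalidate ['C3=M'] -> C2=M] -> [I,I,M,I]
Op 6: C0 read [C0 read from I: others=['C2=M'] -> C0=S, others downsized to S] -> [S,I,S,I]
  -> First S state at op 6; remaining ops need not be traced.

Answer: 6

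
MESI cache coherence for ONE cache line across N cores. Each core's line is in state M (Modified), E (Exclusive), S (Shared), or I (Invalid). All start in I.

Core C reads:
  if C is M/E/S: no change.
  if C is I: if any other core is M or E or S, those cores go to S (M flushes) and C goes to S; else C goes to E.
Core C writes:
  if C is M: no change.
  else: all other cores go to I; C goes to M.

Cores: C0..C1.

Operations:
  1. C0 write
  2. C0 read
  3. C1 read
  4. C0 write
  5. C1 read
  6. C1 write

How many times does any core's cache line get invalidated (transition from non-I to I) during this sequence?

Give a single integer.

Op 1: C0 write [C0 write: invalidate none -> C0=M] -> [M,I] (invalidations this op: 0; running total: 0)
Op 2: C0 read [C0 read: already in M, no change] -> [M,I] (invalidations this op: 0; running total: 0)
Op 3: C1 read [C1 read from I: others=['C0=M'] -> C1=S, others downsized to S] -> [S,S] (invalidations this op: 0; running total: 0)
Op 4: C0 write [C0 write: invalidate ['C1=S'] -> C0=M] -> [M,I] (invalidations this op: 1; running total: 1)
Op 5: C1 read [C1 read from I: others=['C0=M'] -> C1=S, others downsized to S] -> [S,S] (invalidations this op: 0; running total: 1)
Op 6: C1 write [C1 write: invalidate ['C0=S'] -> C1=M] -> [I,M] (invalidations this op: 1; running total: 2)

Answer: 2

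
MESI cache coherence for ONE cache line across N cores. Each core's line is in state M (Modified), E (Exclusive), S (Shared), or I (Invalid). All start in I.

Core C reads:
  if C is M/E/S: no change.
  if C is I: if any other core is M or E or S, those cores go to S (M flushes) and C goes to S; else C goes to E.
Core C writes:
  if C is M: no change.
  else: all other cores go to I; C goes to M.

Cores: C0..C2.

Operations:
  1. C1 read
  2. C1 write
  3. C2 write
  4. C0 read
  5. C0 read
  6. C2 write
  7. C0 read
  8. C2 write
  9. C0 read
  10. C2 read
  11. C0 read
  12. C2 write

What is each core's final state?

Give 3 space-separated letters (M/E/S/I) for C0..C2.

Op 1: C1 read [C1 read from I: no other sharers -> C1=E (exclusive)] -> [I,E,I]
Op 2: C1 write [C1 write: invalidate none -> C1=M] -> [I,M,I]
Op 3: C2 write [C2 write: invalidate ['C1=M'] -> C2=M] -> [I,I,M]
Op 4: C0 read [C0 read from I: others=['C2=M'] -> C0=S, others downsized to S] -> [S,I,S]
Op 5: C0 read [C0 read: already in S, no change] -> [S,I,S]
Op 6: C2 write [C2 write: invalidate ['C0=S'] -> C2=M] -> [I,I,M]
Op 7: C0 read [C0 read from I: others=['C2=M'] -> C0=S, others downsized to S] -> [S,I,S]
Op 8: C2 write [C2 write: invalidate ['C0=S'] -> C2=M] -> [I,I,M]
Op 9: C0 read [C0 read from I: others=['C2=M'] -> C0=S, others downsized to S] -> [S,I,S]
Op 10: C2 read [C2 read: already in S, no change] -> [S,I,S]
Op 11: C0 read [C0 read: already in S, no change] -> [S,I,S]
Op 12: C2 write [C2 write: invalidate ['C0=S'] -> C2=M] -> [I,I,M]

Answer: I I M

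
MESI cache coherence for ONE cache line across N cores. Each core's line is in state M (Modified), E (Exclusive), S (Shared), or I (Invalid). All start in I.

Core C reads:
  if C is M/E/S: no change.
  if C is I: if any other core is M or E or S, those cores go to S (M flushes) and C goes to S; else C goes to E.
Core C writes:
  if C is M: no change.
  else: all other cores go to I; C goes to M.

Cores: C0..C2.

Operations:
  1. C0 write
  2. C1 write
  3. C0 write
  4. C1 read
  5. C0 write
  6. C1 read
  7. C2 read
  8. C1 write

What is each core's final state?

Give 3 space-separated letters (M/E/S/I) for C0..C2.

Op 1: C0 write [C0 write: invalidate none -> C0=M] -> [M,I,I]
Op 2: C1 write [C1 write: invalidate ['C0=M'] -> C1=M] -> [I,M,I]
Op 3: C0 write [C0 write: invalidate ['C1=M'] -> C0=M] -> [M,I,I]
Op 4: C1 read [C1 read from I: others=['C0=M'] -> C1=S, others downsized to S] -> [S,S,I]
Op 5: C0 write [C0 write: invalidate ['C1=S'] -> C0=M] -> [M,I,I]
Op 6: C1 read [C1 read from I: others=['C0=M'] -> C1=S, others downsized to S] -> [S,S,I]
Op 7: C2 read [C2 read from I: others=['C0=S', 'C1=S'] -> C2=S, others downsized to S] -> [S,S,S]
Op 8: C1 write [C1 write: invalidate ['C0=S', 'C2=S'] -> C1=M] -> [I,M,I]

Answer: I M I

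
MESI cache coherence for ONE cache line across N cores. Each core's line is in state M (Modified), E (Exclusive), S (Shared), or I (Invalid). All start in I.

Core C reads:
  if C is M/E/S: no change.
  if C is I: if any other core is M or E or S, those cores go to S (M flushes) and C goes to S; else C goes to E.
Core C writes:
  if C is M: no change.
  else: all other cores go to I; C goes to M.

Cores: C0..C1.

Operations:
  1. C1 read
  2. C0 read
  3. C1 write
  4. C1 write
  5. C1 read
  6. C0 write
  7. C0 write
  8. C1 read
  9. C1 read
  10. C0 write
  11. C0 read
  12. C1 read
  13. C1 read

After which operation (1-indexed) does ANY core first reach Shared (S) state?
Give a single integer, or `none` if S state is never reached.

Answer: 2

Derivation:
Op 1: C1 read [C1 read from I: no other sharers -> C1=E (exclusive)] -> [I,E]
Op 2: C0 read [C0 read from I: others=['C1=E'] -> C0=S, others downsized to S] -> [S,S]
  -> First S state at op 2; remaining ops need not be traced.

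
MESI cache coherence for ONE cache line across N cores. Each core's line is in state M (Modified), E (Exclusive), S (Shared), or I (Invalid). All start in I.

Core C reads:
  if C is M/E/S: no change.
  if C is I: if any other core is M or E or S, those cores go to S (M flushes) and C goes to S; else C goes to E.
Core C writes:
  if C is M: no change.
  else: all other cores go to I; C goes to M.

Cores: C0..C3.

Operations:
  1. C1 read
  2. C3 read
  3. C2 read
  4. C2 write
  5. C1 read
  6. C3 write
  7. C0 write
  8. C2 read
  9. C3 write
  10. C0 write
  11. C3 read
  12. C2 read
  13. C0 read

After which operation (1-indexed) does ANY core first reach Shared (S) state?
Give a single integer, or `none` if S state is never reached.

Answer: 2

Derivation:
Op 1: C1 read [C1 read from I: no other sharers -> C1=E (exclusive)] -> [I,E,I,I]
Op 2: C3 read [C3 read from I: others=['C1=E'] -> C3=S, others downsized to S] -> [I,S,I,S]
  -> First S state at op 2; remaining ops need not be traced.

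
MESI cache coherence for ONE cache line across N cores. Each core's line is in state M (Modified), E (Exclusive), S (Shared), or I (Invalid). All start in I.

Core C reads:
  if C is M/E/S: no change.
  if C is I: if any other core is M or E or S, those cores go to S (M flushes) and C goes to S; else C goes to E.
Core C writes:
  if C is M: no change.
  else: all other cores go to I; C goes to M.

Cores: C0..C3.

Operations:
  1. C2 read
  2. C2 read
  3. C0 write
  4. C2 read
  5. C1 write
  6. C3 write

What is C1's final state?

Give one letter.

Answer: I

Derivation:
Op 1: C2 read [C2 read from I: no other sharers -> C2=E (exclusive)] -> [I,I,E,I]
Op 2: C2 read [C2 read: already in E, no change] -> [I,I,E,I]
Op 3: C0 write [C0 write: invalidate ['C2=E'] -> C0=M] -> [M,I,I,I]
Op 4: C2 read [C2 read from I: others=['C0=M'] -> C2=S, others downsized to S] -> [S,I,S,I]
Op 5: C1 write [C1 write: invalidate ['C0=S', 'C2=S'] -> C1=M] -> [I,M,I,I]
Op 6: C3 write [C3 write: invalidate ['C1=M'] -> C3=M] -> [I,I,I,M]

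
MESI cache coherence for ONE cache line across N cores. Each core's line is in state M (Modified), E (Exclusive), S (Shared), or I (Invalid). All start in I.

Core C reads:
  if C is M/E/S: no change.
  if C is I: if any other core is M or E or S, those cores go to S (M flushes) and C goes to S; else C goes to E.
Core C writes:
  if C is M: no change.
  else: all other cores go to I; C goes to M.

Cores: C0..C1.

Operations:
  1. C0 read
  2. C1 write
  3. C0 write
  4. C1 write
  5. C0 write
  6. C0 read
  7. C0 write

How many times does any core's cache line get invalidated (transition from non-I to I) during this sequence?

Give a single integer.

Op 1: C0 read [C0 read from I: no other sharers -> C0=E (exclusive)] -> [E,I] (invalidations this op: 0; running total: 0)
Op 2: C1 write [C1 write: invalidate ['C0=E'] -> C1=M] -> [I,M] (invalidations this op: 1; running total: 1)
Op 3: C0 write [C0 write: invalidate ['C1=M'] -> C0=M] -> [M,I] (invalidations this op: 1; running total: 2)
Op 4: C1 write [C1 write: invalidate ['C0=M'] -> C1=M] -> [I,M] (invalidations this op: 1; running total: 3)
Op 5: C0 write [C0 write: invalidate ['C1=M'] -> C0=M] -> [M,I] (invalidations this op: 1; running total: 4)
Op 6: C0 read [C0 read: already in M, no change] -> [M,I] (invalidations this op: 0; running total: 4)
Op 7: C0 write [C0 write: already M (modified), no change] -> [M,I] (invalidations this op: 0; running total: 4)

Answer: 4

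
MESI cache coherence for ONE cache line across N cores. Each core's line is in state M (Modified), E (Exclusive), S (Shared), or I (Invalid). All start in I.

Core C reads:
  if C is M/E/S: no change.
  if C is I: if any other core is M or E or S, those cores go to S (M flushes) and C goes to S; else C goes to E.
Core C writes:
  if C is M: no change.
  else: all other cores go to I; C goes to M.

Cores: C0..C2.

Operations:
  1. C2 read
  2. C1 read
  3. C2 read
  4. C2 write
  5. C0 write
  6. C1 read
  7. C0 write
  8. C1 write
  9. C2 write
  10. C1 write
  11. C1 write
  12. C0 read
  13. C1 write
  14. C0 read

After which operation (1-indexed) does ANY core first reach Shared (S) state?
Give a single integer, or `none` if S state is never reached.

Op 1: C2 read [C2 read from I: no other sharers -> C2=E (exclusive)] -> [I,I,E]
Op 2: C1 read [C1 read from I: others=['C2=E'] -> C1=S, others downsized to S] -> [I,S,S]
  -> First S state at op 2; remaining ops need not be traced.

Answer: 2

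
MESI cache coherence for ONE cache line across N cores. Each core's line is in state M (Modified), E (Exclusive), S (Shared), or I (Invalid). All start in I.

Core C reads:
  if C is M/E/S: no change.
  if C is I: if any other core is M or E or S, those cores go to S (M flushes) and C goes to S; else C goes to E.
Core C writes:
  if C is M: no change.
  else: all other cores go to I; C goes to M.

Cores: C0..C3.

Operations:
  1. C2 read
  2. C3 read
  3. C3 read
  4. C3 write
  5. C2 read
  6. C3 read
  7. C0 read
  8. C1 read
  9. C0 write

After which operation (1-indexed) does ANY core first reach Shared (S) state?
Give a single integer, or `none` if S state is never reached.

Answer: 2

Derivation:
Op 1: C2 read [C2 read from I: no other sharers -> C2=E (exclusive)] -> [I,I,E,I]
Op 2: C3 read [C3 read from I: others=['C2=E'] -> C3=S, others downsized to S] -> [I,I,S,S]
  -> First S state at op 2; remaining ops need not be traced.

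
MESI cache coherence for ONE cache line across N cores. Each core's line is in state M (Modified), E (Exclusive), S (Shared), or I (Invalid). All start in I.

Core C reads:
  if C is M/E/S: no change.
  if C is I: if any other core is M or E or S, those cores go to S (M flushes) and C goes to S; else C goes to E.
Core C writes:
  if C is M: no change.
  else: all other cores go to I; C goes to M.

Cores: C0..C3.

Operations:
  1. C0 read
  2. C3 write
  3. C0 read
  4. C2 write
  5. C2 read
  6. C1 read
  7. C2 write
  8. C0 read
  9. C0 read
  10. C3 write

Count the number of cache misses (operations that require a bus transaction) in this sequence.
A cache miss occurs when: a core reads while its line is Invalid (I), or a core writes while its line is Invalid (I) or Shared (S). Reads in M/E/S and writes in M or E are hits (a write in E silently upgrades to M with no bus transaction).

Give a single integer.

Op 1: C0 read [C0 read from I: no other sharers -> C0=E (exclusive)] -> [E,I,I,I] [MISS #1: read from I]
Op 2: C3 write [C3 write: invalidate ['C0=E'] -> C3=M] -> [I,I,I,M] [MISS #2: write from I]
Op 3: C0 read [C0 read from I: others=['C3=M'] -> C0=S, others downsized to S] -> [S,I,I,S] [MISS #3: read from I]
Op 4: C2 write [C2 write: invalidate ['C0=S', 'C3=S'] -> C2=M] -> [I,I,M,I] [MISS #4: write from I]
Op 5: C2 read [C2 read: already in M, no change] -> [I,I,M,I] [hit: read from M]
Op 6: C1 read [C1 read from I: others=['C2=M'] -> C1=S, others downsized to S] -> [I,S,S,I] [MISS #5: read from I]
Op 7: C2 write [C2 write: invalidate ['C1=S'] -> C2=M] -> [I,I,M,I] [MISS #6: write from S]
Op 8: C0 read [C0 read from I: others=['C2=M'] -> C0=S, others downsized to S] -> [S,I,S,I] [MISS #7: read from I]
Op 9: C0 read [C0 read: already in S, no change] -> [S,I,S,I] [hit: read from S]
Op 10: C3 write [C3 write: invalidate ['C0=S', 'C2=S'] -> C3=M] -> [I,I,I,M] [MISS #8: write from I]

Answer: 8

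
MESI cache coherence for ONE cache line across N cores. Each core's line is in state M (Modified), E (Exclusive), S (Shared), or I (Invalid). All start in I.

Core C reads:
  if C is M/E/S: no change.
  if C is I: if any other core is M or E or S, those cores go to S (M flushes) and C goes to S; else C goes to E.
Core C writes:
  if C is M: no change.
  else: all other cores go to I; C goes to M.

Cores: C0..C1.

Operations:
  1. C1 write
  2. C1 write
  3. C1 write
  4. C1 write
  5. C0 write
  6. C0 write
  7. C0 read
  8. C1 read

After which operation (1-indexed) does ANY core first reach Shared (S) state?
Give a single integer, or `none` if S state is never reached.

Op 1: C1 write [C1 write: invalidate none -> C1=M] -> [I,M]
Op 2: C1 write [C1 write: already M (modified), no change] -> [I,M]
Op 3: C1 write [C1 write: already M (modified), no change] -> [I,M]
Op 4: C1 write [C1 write: already M (modified), no change] -> [I,M]
Op 5: C0 write [C0 write: invalidate ['C1=M'] -> C0=M] -> [M,I]
Op 6: C0 write [C0 write: already M (modified), no change] -> [M,I]
Op 7: C0 read [C0 read: already in M, no change] -> [M,I]
Op 8: C1 read [C1 read from I: others=['C0=M'] -> C1=S, others downsized to S] -> [S,S]
  -> First S state at op 8; remaining ops need not be traced.

Answer: 8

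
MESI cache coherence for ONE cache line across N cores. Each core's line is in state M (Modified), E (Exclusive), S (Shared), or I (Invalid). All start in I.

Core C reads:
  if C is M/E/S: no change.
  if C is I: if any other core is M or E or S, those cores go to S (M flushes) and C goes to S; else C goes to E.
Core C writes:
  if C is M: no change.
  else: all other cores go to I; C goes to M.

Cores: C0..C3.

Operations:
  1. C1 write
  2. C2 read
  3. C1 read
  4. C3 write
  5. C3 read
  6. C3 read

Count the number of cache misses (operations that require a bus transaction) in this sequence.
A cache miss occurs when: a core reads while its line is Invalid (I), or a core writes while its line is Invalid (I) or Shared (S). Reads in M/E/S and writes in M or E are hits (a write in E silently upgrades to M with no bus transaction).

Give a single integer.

Answer: 3

Derivation:
Op 1: C1 write [C1 write: invalidate none -> C1=M] -> [I,M,I,I] [MISS #1: write from I]
Op 2: C2 read [C2 read from I: others=['C1=M'] -> C2=S, others downsized to S] -> [I,S,S,I] [MISS #2: read from I]
Op 3: C1 read [C1 read: already in S, no change] -> [I,S,S,I] [hit: read from S]
Op 4: C3 write [C3 write: invalidate ['C1=S', 'C2=S'] -> C3=M] -> [I,I,I,M] [MISS #3: write from I]
Op 5: C3 read [C3 read: already in M, no change] -> [I,I,I,M] [hit: read from M]
Op 6: C3 read [C3 read: already in M, no change] -> [I,I,I,M] [hit: read from M]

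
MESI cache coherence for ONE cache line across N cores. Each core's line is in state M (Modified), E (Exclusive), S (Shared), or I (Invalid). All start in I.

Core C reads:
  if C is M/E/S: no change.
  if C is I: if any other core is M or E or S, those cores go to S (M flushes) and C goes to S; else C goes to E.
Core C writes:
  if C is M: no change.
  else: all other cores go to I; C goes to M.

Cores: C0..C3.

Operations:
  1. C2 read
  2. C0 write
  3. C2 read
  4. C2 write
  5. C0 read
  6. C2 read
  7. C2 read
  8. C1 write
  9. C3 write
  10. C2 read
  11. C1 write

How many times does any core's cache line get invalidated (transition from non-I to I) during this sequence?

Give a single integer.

Op 1: C2 read [C2 read from I: no other sharers -> C2=E (exclusive)] -> [I,I,E,I] (invalidations this op: 0; running total: 0)
Op 2: C0 write [C0 write: invalidate ['C2=E'] -> C0=M] -> [M,I,I,I] (invalidations this op: 1; running total: 1)
Op 3: C2 read [C2 read from I: others=['C0=M'] -> C2=S, others downsized to S] -> [S,I,S,I] (invalidations this op: 0; running total: 1)
Op 4: C2 write [C2 write: invalidate ['C0=S'] -> C2=M] -> [I,I,M,I] (invalidations this op: 1; running total: 2)
Op 5: C0 read [C0 read from I: others=['C2=M'] -> C0=S, others downsized to S] -> [S,I,S,I] (invalidations this op: 0; running total: 2)
Op 6: C2 read [C2 read: already in S, no change] -> [S,I,S,I] (invalidations this op: 0; running total: 2)
Op 7: C2 read [C2 read: already in S, no change] -> [S,I,S,I] (invalidations this op: 0; running total: 2)
Op 8: C1 write [C1 write: invalidate ['C0=S', 'C2=S'] -> C1=M] -> [I,M,I,I] (invalidations this op: 2; running total: 4)
Op 9: C3 write [C3 write: invalidate ['C1=M'] -> C3=M] -> [I,I,I,M] (invalidations this op: 1; running total: 5)
Op 10: C2 read [C2 read from I: others=['C3=M'] -> C2=S, others downsized to S] -> [I,I,S,S] (invalidations this op: 0; running total: 5)
Op 11: C1 write [C1 write: invalidate ['C2=S', 'C3=S'] -> C1=M] -> [I,M,I,I] (invalidations this op: 2; running total: 7)

Answer: 7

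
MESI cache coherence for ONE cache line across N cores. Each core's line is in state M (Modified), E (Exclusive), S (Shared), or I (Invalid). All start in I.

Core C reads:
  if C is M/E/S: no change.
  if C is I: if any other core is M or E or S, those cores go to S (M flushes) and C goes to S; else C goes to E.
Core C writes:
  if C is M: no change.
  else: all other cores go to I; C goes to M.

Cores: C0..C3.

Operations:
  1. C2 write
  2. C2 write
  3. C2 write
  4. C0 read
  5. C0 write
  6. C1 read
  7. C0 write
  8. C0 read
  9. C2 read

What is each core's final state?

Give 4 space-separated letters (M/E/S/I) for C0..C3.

Answer: S I S I

Derivation:
Op 1: C2 write [C2 write: invalidate none -> C2=M] -> [I,I,M,I]
Op 2: C2 write [C2 write: already M (modified), no change] -> [I,I,M,I]
Op 3: C2 write [C2 write: already M (modified), no change] -> [I,I,M,I]
Op 4: C0 read [C0 read from I: others=['C2=M'] -> C0=S, others downsized to S] -> [S,I,S,I]
Op 5: C0 write [C0 write: invalidate ['C2=S'] -> C0=M] -> [M,I,I,I]
Op 6: C1 read [C1 read from I: others=['C0=M'] -> C1=S, others downsized to S] -> [S,S,I,I]
Op 7: C0 write [C0 write: invalidate ['C1=S'] -> C0=M] -> [M,I,I,I]
Op 8: C0 read [C0 read: already in M, no change] -> [M,I,I,I]
Op 9: C2 read [C2 read from I: others=['C0=M'] -> C2=S, others downsized to S] -> [S,I,S,I]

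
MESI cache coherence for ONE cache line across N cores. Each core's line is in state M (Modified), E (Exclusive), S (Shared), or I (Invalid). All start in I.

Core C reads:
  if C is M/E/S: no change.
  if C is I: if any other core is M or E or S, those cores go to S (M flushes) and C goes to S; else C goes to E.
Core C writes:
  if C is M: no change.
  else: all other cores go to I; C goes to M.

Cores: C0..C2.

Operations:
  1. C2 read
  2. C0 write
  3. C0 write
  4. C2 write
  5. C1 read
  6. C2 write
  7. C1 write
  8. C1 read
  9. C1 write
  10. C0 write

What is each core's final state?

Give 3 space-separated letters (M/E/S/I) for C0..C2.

Answer: M I I

Derivation:
Op 1: C2 read [C2 read from I: no other sharers -> C2=E (exclusive)] -> [I,I,E]
Op 2: C0 write [C0 write: invalidate ['C2=E'] -> C0=M] -> [M,I,I]
Op 3: C0 write [C0 write: already M (modified), no change] -> [M,I,I]
Op 4: C2 write [C2 write: invalidate ['C0=M'] -> C2=M] -> [I,I,M]
Op 5: C1 read [C1 read from I: others=['C2=M'] -> C1=S, others downsized to S] -> [I,S,S]
Op 6: C2 write [C2 write: invalidate ['C1=S'] -> C2=M] -> [I,I,M]
Op 7: C1 write [C1 write: invalidate ['C2=M'] -> C1=M] -> [I,M,I]
Op 8: C1 read [C1 read: already in M, no change] -> [I,M,I]
Op 9: C1 write [C1 write: already M (modified), no change] -> [I,M,I]
Op 10: C0 write [C0 write: invalidate ['C1=M'] -> C0=M] -> [M,I,I]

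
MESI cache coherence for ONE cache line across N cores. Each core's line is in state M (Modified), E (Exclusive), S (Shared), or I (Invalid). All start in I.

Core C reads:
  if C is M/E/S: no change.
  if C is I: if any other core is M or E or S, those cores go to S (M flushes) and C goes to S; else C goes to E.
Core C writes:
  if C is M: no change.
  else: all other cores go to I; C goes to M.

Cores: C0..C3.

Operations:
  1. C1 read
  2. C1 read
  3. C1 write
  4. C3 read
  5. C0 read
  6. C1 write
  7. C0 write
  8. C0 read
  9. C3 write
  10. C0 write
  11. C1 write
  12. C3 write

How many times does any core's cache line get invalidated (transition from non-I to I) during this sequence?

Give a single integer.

Answer: 7

Derivation:
Op 1: C1 read [C1 read from I: no other sharers -> C1=E (exclusive)] -> [I,E,I,I] (invalidations this op: 0; running total: 0)
Op 2: C1 read [C1 read: already in E, no change] -> [I,E,I,I] (invalidations this op: 0; running total: 0)
Op 3: C1 write [C1 write: invalidate none -> C1=M] -> [I,M,I,I] (invalidations this op: 0; running total: 0)
Op 4: C3 read [C3 read from I: others=['C1=M'] -> C3=S, others downsized to S] -> [I,S,I,S] (invalidations this op: 0; running total: 0)
Op 5: C0 read [C0 read from I: others=['C1=S', 'C3=S'] -> C0=S, others downsized to S] -> [S,S,I,S] (invalidations this op: 0; running total: 0)
Op 6: C1 write [C1 write: invalidate ['C0=S', 'C3=S'] -> C1=M] -> [I,M,I,I] (invalidations this op: 2; running total: 2)
Op 7: C0 write [C0 write: invalidate ['C1=M'] -> C0=M] -> [M,I,I,I] (invalidations this op: 1; running total: 3)
Op 8: C0 read [C0 read: already in M, no change] -> [M,I,I,I] (invalidations this op: 0; running total: 3)
Op 9: C3 write [C3 write: invalidate ['C0=M'] -> C3=M] -> [I,I,I,M] (invalidations this op: 1; running total: 4)
Op 10: C0 write [C0 write: invalidate ['C3=M'] -> C0=M] -> [M,I,I,I] (invalidations this op: 1; running total: 5)
Op 11: C1 write [C1 write: invalidate ['C0=M'] -> C1=M] -> [I,M,I,I] (invalidations this op: 1; running total: 6)
Op 12: C3 write [C3 write: invalidate ['C1=M'] -> C3=M] -> [I,I,I,M] (invalidations this op: 1; running total: 7)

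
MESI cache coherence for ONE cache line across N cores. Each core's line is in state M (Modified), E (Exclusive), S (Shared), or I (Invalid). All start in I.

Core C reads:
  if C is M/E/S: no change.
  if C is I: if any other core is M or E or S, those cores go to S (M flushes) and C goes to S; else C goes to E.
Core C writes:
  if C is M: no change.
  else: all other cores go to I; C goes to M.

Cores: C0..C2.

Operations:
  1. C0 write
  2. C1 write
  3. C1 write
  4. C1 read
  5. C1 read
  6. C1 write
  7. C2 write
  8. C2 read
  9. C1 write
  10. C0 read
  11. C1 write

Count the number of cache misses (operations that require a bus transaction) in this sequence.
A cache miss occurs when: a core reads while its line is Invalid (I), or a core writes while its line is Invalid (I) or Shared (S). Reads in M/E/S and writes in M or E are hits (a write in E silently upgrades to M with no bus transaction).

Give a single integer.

Answer: 6

Derivation:
Op 1: C0 write [C0 write: invalidate none -> C0=M] -> [M,I,I] [MISS #1: write from I]
Op 2: C1 write [C1 write: invalidate ['C0=M'] -> C1=M] -> [I,M,I] [MISS #2: write from I]
Op 3: C1 write [C1 write: already M (modified), no change] -> [I,M,I] [hit: write from M]
Op 4: C1 read [C1 read: already in M, no change] -> [I,M,I] [hit: read from M]
Op 5: C1 read [C1 read: already in M, no change] -> [I,M,I] [hit: read from M]
Op 6: C1 write [C1 write: already M (modified), no change] -> [I,M,I] [hit: write from M]
Op 7: C2 write [C2 write: invalidate ['C1=M'] -> C2=M] -> [I,I,M] [MISS #3: write from I]
Op 8: C2 read [C2 read: already in M, no change] -> [I,I,M] [hit: read from M]
Op 9: C1 write [C1 write: invalidate ['C2=M'] -> C1=M] -> [I,M,I] [MISS #4: write from I]
Op 10: C0 read [C0 read from I: others=['C1=M'] -> C0=S, others downsized to S] -> [S,S,I] [MISS #5: read from I]
Op 11: C1 write [C1 write: invalidate ['C0=S'] -> C1=M] -> [I,M,I] [MISS #6: write from S]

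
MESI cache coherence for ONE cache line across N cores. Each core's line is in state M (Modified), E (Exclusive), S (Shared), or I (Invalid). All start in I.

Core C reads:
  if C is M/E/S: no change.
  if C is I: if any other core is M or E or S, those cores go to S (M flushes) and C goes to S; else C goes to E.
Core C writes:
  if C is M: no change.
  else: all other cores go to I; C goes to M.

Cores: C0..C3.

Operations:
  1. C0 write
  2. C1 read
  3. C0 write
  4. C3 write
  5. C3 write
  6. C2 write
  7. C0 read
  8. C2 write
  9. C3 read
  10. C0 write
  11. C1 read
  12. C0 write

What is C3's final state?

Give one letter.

Op 1: C0 write [C0 write: invalidate none -> C0=M] -> [M,I,I,I]
Op 2: C1 read [C1 read from I: others=['C0=M'] -> C1=S, others downsized to S] -> [S,S,I,I]
Op 3: C0 write [C0 write: invalidate ['C1=S'] -> C0=M] -> [M,I,I,I]
Op 4: C3 write [C3 write: invalidate ['C0=M'] -> C3=M] -> [I,I,I,M]
Op 5: C3 write [C3 write: already M (modified), no change] -> [I,I,I,M]
Op 6: C2 write [C2 write: invalidate ['C3=M'] -> C2=M] -> [I,I,M,I]
Op 7: C0 read [C0 read from I: others=['C2=M'] -> C0=S, others downsized to S] -> [S,I,S,I]
Op 8: C2 write [C2 write: invalidate ['C0=S'] -> C2=M] -> [I,I,M,I]
Op 9: C3 read [C3 read from I: others=['C2=M'] -> C3=S, others downsized to S] -> [I,I,S,S]
Op 10: C0 write [C0 write: invalidate ['C2=S', 'C3=S'] -> C0=M] -> [M,I,I,I]
Op 11: C1 read [C1 read from I: others=['C0=M'] -> C1=S, others downsized to S] -> [S,S,I,I]
Op 12: C0 write [C0 write: invalidate ['C1=S'] -> C0=M] -> [M,I,I,I]

Answer: I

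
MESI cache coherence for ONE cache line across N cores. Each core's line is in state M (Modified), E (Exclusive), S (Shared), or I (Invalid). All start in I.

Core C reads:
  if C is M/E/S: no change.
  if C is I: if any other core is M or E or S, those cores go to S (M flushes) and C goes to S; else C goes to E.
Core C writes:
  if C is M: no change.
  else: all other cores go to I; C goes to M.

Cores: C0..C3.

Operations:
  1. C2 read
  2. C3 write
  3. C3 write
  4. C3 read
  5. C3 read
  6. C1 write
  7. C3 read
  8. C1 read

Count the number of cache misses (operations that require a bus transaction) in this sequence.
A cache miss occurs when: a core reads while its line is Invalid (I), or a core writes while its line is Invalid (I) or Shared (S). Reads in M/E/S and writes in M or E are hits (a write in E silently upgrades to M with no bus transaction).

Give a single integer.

Op 1: C2 read [C2 read from I: no other sharers -> C2=E (exclusive)] -> [I,I,E,I] [MISS #1: read from I]
Op 2: C3 write [C3 write: invalidate ['C2=E'] -> C3=M] -> [I,I,I,M] [MISS #2: write from I]
Op 3: C3 write [C3 write: already M (modified), no change] -> [I,I,I,M] [hit: write from M]
Op 4: C3 read [C3 read: already in M, no change] -> [I,I,I,M] [hit: read from M]
Op 5: C3 read [C3 read: already in M, no change] -> [I,I,I,M] [hit: read from M]
Op 6: C1 write [C1 write: invalidate ['C3=M'] -> C1=M] -> [I,M,I,I] [MISS #3: write from I]
Op 7: C3 read [C3 read from I: others=['C1=M'] -> C3=S, others downsized to S] -> [I,S,I,S] [MISS #4: read from I]
Op 8: C1 read [C1 read: already in S, no change] -> [I,S,I,S] [hit: read from S]

Answer: 4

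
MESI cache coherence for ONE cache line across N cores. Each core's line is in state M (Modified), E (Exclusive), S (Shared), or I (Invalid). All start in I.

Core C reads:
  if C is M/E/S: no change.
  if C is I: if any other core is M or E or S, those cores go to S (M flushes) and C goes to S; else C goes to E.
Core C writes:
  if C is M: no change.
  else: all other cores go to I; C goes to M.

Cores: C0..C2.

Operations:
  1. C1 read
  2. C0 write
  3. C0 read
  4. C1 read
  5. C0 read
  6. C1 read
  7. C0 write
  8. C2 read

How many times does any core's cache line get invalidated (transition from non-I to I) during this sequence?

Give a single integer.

Op 1: C1 read [C1 read from I: no other sharers -> C1=E (exclusive)] -> [I,E,I] (invalidations this op: 0; running total: 0)
Op 2: C0 write [C0 write: invalidate ['C1=E'] -> C0=M] -> [M,I,I] (invalidations this op: 1; running total: 1)
Op 3: C0 read [C0 read: already in M, no change] -> [M,I,I] (invalidations this op: 0; running total: 1)
Op 4: C1 read [C1 read from I: others=['C0=M'] -> C1=S, others downsized to S] -> [S,S,I] (invalidations this op: 0; running total: 1)
Op 5: C0 read [C0 read: already in S, no change] -> [S,S,I] (invalidations this op: 0; running total: 1)
Op 6: C1 read [C1 read: already in S, no change] -> [S,S,I] (invalidations this op: 0; running total: 1)
Op 7: C0 write [C0 write: invalidate ['C1=S'] -> C0=M] -> [M,I,I] (invalidations this op: 1; running total: 2)
Op 8: C2 read [C2 read from I: others=['C0=M'] -> C2=S, others downsized to S] -> [S,I,S] (invalidations this op: 0; running total: 2)

Answer: 2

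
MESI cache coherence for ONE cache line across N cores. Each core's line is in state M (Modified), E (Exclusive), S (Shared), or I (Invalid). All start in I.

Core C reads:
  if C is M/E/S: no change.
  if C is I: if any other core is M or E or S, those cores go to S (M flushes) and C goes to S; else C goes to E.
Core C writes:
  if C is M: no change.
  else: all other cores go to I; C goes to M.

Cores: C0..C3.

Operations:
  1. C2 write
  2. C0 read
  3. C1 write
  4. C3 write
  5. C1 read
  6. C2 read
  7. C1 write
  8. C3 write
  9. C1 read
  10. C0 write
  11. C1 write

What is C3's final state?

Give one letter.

Answer: I

Derivation:
Op 1: C2 write [C2 write: invalidate none -> C2=M] -> [I,I,M,I]
Op 2: C0 read [C0 read from I: others=['C2=M'] -> C0=S, others downsized to S] -> [S,I,S,I]
Op 3: C1 write [C1 write: invalidate ['C0=S', 'C2=S'] -> C1=M] -> [I,M,I,I]
Op 4: C3 write [C3 write: invalidate ['C1=M'] -> C3=M] -> [I,I,I,M]
Op 5: C1 read [C1 read from I: others=['C3=M'] -> C1=S, others downsized to S] -> [I,S,I,S]
Op 6: C2 read [C2 read from I: others=['C1=S', 'C3=S'] -> C2=S, others downsized to S] -> [I,S,S,S]
Op 7: C1 write [C1 write: invalidate ['C2=S', 'C3=S'] -> C1=M] -> [I,M,I,I]
Op 8: C3 write [C3 write: invalidate ['C1=M'] -> C3=M] -> [I,I,I,M]
Op 9: C1 read [C1 read from I: others=['C3=M'] -> C1=S, others downsized to S] -> [I,S,I,S]
Op 10: C0 write [C0 write: invalidate ['C1=S', 'C3=S'] -> C0=M] -> [M,I,I,I]
Op 11: C1 write [C1 write: invalidate ['C0=M'] -> C1=M] -> [I,M,I,I]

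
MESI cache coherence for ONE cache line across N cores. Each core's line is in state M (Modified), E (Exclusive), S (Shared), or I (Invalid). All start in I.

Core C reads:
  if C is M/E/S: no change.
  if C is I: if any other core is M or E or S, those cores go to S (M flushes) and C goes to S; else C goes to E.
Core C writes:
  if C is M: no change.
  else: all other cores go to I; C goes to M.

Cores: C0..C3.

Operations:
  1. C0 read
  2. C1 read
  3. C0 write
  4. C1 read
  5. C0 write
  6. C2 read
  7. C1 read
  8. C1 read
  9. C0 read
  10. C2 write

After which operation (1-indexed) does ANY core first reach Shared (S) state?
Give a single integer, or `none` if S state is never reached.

Answer: 2

Derivation:
Op 1: C0 read [C0 read from I: no other sharers -> C0=E (exclusive)] -> [E,I,I,I]
Op 2: C1 read [C1 read from I: others=['C0=E'] -> C1=S, others downsized to S] -> [S,S,I,I]
  -> First S state at op 2; remaining ops need not be traced.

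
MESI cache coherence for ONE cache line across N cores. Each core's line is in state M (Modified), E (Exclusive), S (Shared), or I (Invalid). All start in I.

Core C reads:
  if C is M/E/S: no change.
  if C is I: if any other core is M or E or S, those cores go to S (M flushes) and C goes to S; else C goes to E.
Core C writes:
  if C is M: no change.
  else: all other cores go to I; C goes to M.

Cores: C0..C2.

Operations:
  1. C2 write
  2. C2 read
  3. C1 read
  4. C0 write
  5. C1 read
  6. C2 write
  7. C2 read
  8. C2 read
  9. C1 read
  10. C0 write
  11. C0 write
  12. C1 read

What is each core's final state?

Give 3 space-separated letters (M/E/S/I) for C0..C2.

Answer: S S I

Derivation:
Op 1: C2 write [C2 write: invalidate none -> C2=M] -> [I,I,M]
Op 2: C2 read [C2 read: already in M, no change] -> [I,I,M]
Op 3: C1 read [C1 read from I: others=['C2=M'] -> C1=S, others downsized to S] -> [I,S,S]
Op 4: C0 write [C0 write: invalidate ['C1=S', 'C2=S'] -> C0=M] -> [M,I,I]
Op 5: C1 read [C1 read from I: others=['C0=M'] -> C1=S, others downsized to S] -> [S,S,I]
Op 6: C2 write [C2 write: invalidate ['C0=S', 'C1=S'] -> C2=M] -> [I,I,M]
Op 7: C2 read [C2 read: already in M, no change] -> [I,I,M]
Op 8: C2 read [C2 read: already in M, no change] -> [I,I,M]
Op 9: C1 read [C1 read from I: others=['C2=M'] -> C1=S, others downsized to S] -> [I,S,S]
Op 10: C0 write [C0 write: invalidate ['C1=S', 'C2=S'] -> C0=M] -> [M,I,I]
Op 11: C0 write [C0 write: already M (modified), no change] -> [M,I,I]
Op 12: C1 read [C1 read from I: others=['C0=M'] -> C1=S, others downsized to S] -> [S,S,I]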